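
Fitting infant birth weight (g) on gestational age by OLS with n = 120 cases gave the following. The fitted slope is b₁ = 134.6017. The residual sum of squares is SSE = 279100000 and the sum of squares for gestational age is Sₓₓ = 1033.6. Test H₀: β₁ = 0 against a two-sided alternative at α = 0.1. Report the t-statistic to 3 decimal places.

t = 2.814

MSE = SSE/(n − 2) = 279100000/118 = 2.36525e+06.
SE(b₁) = √(MSE/Sₓₓ) = √(2.36525e+06/1033.6) = 47.8369.
t = 134.6017 / 47.8369 = 2.814.
df = n − 2 = 118.
Two-sided p ≈ 0.0057, which is < 0.1, so reject H₀.
There is evidence that gestational age is associated with infant birth weight.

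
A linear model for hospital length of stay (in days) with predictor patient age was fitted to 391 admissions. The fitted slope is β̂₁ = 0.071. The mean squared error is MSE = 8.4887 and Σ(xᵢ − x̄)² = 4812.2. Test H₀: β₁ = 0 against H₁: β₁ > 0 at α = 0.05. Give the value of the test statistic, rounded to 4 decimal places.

SE(β̂₁) = √(MSE/Sₓₓ) = √(8.4887/4812.2) = 0.0419999.
t = 0.071 / 0.0419999 = 1.6905.
df = n − 2 = 389.
One-sided p ≈ 0.0459, which is < 0.05, so reject H₀.
There is evidence that the true slope on patient age is positive.

t = 1.6905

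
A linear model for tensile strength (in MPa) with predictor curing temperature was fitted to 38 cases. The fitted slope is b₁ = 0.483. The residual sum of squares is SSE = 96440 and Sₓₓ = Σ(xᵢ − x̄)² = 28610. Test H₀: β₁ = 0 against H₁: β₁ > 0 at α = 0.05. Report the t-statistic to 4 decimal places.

t = 1.5784

MSE = SSE/(n − 2) = 96440/36 = 2678.89.
SE(b₁) = √(MSE/Sₓₓ) = √(2678.89/28610) = 0.305998.
t = 0.483 / 0.305998 = 1.5784.
df = n − 2 = 36.
One-sided p ≈ 0.0616, which is ≥ 0.05, so fail to reject H₀.
The data do not give significant evidence that the true slope on curing temperature is positive.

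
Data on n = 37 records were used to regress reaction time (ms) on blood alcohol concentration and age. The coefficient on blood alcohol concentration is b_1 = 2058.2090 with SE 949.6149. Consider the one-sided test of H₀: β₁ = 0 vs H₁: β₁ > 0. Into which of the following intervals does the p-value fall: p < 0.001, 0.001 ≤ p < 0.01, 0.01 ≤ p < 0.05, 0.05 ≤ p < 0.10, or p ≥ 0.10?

t = 2058.2090 / 949.6149 = 2.167.
df = n − k − 1 = 37 − 2 − 1 = 34.
One-sided p = P(T_{34} > t) ≈ 0.0186.
So 0.01 ≤ p < 0.05.

0.01 ≤ p < 0.05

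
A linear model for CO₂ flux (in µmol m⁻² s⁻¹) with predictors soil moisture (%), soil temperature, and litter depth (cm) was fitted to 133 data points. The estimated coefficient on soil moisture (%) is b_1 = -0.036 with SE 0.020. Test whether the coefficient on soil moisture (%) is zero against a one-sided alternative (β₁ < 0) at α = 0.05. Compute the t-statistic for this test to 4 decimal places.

H₀: β₁ = 0 vs H₁: β₁ < 0.
t = (b_1 − β₁⁰)/SE = -0.036 / 0.020 = -1.8000.
df = n − k − 1 = 133 − 3 − 1 = 129.
One-sided p ≈ 0.0371, which is < 0.05, so reject H₀.
There is evidence that the true slope on soil moisture (%) is negative, holding the other predictors fixed.

t = -1.8000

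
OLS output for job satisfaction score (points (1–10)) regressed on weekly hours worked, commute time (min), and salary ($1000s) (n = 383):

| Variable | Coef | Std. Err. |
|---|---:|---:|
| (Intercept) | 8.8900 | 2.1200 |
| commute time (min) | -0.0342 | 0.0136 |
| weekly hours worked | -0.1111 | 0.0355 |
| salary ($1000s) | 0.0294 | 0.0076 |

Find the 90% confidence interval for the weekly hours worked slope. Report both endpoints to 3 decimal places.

Read off: b = -0.1111, SE = 0.0355 for weekly hours worked.
df = n − k − 1 = 383 − 3 − 1 = 379.
t* = t_{0.05, 379} = 1.648884.
Margin = t* × SE = 1.648884 × 0.0355 = 0.05854.
CI: -0.1111 ± 0.05854 → (-0.170, -0.053).

(-0.170, -0.053)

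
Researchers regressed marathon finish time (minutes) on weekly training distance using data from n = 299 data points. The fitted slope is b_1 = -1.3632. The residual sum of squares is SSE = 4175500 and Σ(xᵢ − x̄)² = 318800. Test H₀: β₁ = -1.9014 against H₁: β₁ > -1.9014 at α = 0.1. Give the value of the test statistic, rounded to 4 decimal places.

MSE = SSE/(n − 2) = 4175500/297 = 14058.9.
SE(b_1) = √(MSE/Sₓₓ) = √(14058.9/318800) = 0.209999.
t = (-1.3632 − (-1.9014)) / 0.209999 = 2.5629.
df = n − 2 = 297.
One-sided p ≈ 0.0054, which is < 0.1, so reject H₀.
There is evidence that the true slope on weekly training distance exceeds -1.9014 minutes per unit.

t = 2.5629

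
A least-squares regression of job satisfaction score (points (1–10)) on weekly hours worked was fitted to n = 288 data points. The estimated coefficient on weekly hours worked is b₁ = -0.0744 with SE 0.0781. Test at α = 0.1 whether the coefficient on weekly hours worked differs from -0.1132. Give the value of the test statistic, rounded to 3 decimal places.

t = 0.497

H₀: β₁ = -0.1132 vs H₁: β₁ ≠ -0.1132.
t = (b₁ − β₁⁰)/SE = (-0.0744 − (-0.1132)) / 0.0781 = 0.497.
df = n − 2 = 288 − 2 = 286.
Two-sided p ≈ 0.6197, which is ≥ 0.1, so fail to reject H₀.
The data are consistent with a true slope of -0.1132 points (1–10) per unit of weekly hours worked.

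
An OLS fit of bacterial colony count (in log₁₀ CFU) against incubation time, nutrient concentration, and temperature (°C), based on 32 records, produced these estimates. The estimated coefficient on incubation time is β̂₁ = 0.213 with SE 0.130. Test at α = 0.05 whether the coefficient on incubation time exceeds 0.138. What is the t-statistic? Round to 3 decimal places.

t = 0.577

H₀: β₁ = 0.138 vs H₁: β₁ > 0.138.
t = (β̂₁ − β₁⁰)/SE = (0.213 − 0.138) / 0.130 = 0.577.
df = n − k − 1 = 32 − 3 − 1 = 28.
One-sided p ≈ 0.2843, which is ≥ 0.05, so fail to reject H₀.
The data do not give significant evidence that the true slope on incubation time exceeds 0.138 log₁₀ CFU per unit, holding the other predictors fixed.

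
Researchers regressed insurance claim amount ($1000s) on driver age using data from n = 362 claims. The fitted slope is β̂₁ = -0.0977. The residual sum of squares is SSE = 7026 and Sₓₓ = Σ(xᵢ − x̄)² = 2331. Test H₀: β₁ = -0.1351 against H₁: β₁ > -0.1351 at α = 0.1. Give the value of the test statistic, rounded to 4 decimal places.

MSE = SSE/(n − 2) = 7026/360 = 19.5167.
SE(β̂₁) = √(MSE/Sₓₓ) = √(19.5167/2331) = 0.0915022.
t = (-0.0977 − (-0.1351)) / 0.0915022 = 0.4087.
df = n − 2 = 360.
One-sided p ≈ 0.3415, which is ≥ 0.1, so fail to reject H₀.
The data do not give significant evidence that the true slope on driver age exceeds -0.1351 $1000s per unit.

t = 0.4087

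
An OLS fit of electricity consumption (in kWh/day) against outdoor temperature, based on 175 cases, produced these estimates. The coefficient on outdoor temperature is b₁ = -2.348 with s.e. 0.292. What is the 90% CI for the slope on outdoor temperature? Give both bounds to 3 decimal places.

df = n − 2 = 175 − 2 = 173.
t* = t_{0.05, 173} = 1.653709.
Margin = t* × SE = 1.653709 × 0.292 = 0.48288.
CI: -2.348 ± 0.48288 → (-2.831, -1.865).
With 90% confidence, each one-unit increase in outdoor temperature is associated with a change of between -2.831 and -1.865 kWh/day in electricity consumption.

(-2.831, -1.865)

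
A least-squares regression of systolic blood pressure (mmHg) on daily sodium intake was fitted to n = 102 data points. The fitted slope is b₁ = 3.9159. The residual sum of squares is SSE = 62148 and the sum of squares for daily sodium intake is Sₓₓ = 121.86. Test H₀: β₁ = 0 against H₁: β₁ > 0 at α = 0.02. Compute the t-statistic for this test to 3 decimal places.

t = 1.734

MSE = SSE/(n − 2) = 62148/100 = 621.48.
SE(b₁) = √(MSE/Sₓₓ) = √(621.48/121.86) = 2.25831.
t = 3.9159 / 2.25831 = 1.734.
df = n − 2 = 100.
One-sided p ≈ 0.0430, which is ≥ 0.02, so fail to reject H₀.
The data do not give significant evidence that the true slope on daily sodium intake is positive.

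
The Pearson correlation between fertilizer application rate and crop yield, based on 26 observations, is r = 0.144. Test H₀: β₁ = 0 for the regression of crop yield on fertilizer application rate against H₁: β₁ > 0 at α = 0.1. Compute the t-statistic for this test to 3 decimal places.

t = r·√(n − 2)/√(1 − r²) = 0.144·√24/√0.979264 = 0.713.
df = n − 2 = 24.
One-sided p ≈ 0.2414, which is ≥ 0.1, so fail to reject H₀.
The data do not give significant evidence of a linear association between fertilizer application rate and crop yield.

t = 0.713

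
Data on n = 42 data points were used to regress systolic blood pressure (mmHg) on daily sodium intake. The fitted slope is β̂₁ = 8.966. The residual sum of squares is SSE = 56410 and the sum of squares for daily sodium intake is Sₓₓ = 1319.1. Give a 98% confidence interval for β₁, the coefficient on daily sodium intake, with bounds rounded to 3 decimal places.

(6.460, 11.472)

MSE = SSE/(n − 2) = 56410/40 = 1410.25.
SE(β̂₁) = √(MSE/Sₓₓ) = √(1410.25/1319.1) = 1.03397.
df = n − 2 = 40.
t* = t_{0.01, 40} = 2.423257.
Margin = t* × SE = 2.423257 × 1.03397 = 2.50558.
CI: 8.966 ± 2.50558 → (6.460, 11.472).
With 98% confidence, each one-unit increase in daily sodium intake is associated with a change of between 6.460 and 11.472 mmHg in systolic blood pressure.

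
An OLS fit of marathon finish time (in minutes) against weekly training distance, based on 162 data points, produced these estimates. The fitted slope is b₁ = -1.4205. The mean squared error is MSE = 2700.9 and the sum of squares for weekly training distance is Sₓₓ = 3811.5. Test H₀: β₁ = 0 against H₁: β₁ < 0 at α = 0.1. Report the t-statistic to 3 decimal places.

t = -1.687

SE(b₁) = √(MSE/Sₓₓ) = √(2700.9/3811.5) = 0.841795.
t = -1.4205 / 0.841795 = -1.687.
df = n − 2 = 160.
One-sided p ≈ 0.0467, which is < 0.1, so reject H₀.
There is evidence that the true slope on weekly training distance is negative.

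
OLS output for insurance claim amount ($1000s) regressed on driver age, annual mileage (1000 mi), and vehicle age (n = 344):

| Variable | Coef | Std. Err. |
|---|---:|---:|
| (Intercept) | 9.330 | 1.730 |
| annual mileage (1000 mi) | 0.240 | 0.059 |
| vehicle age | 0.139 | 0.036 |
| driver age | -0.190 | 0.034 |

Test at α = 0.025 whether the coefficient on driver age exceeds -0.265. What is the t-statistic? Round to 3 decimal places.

Read off: b = -0.190, SE = 0.034 for driver age.
H₀: β₁ = -0.265 vs H₁: β₁ > -0.265.
t = (-0.190 − (-0.265)) / 0.034 = 2.206.
df = n − k − 1 = 344 − 3 − 1 = 340.
One-sided p ≈ 0.0140, which is < 0.025, so reject H₀.
There is evidence that the true slope on driver age exceeds -0.265 $1000s per unit, holding the other predictors fixed.

t = 2.206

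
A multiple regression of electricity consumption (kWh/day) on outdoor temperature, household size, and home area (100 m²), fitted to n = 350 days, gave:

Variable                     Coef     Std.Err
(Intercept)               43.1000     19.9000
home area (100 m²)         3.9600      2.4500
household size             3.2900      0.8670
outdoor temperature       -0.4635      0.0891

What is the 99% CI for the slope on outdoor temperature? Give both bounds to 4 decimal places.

Read off: b = -0.4635, SE = 0.0891 for outdoor temperature.
df = n − k − 1 = 350 − 3 − 1 = 346.
t* = t_{0.005, 346} = 2.590113.
Margin = t* × SE = 2.590113 × 0.0891 = 0.230779.
CI: -0.4635 ± 0.230779 → (-0.6943, -0.2327).

(-0.6943, -0.2327)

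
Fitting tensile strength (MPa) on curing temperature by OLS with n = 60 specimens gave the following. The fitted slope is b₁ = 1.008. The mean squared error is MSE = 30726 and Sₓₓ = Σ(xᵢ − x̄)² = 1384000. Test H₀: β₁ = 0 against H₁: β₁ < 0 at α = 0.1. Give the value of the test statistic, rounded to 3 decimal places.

SE(b₁) = √(MSE/Sₓₓ) = √(30726/1384000) = 0.149.
t = 1.008 / 0.149 = 6.765.
df = n − 2 = 58.
One-sided p ≈ 1.0000, which is ≥ 0.1, so fail to reject H₀.
The data do not give significant evidence that the true slope on curing temperature is negative.

t = 6.765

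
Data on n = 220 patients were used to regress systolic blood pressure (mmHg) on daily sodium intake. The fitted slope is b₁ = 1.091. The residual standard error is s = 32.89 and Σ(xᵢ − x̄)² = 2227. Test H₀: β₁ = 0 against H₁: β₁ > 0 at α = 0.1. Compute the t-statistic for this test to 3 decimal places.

SE(b₁) = s/√Sₓₓ = 32.89/√2227 = 0.696953.
t = 1.091 / 0.696953 = 1.565.
df = n − 2 = 218.
One-sided p ≈ 0.0595, which is < 0.1, so reject H₀.
There is evidence that the true slope on daily sodium intake is positive.

t = 1.565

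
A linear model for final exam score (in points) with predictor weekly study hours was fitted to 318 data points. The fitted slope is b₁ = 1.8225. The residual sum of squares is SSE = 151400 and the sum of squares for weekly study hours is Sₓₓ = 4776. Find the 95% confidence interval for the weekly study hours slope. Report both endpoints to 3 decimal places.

(1.199, 2.446)

MSE = SSE/(n − 2) = 151400/316 = 479.114.
SE(b₁) = √(MSE/Sₓₓ) = √(479.114/4776) = 0.316729.
df = n − 2 = 316.
t* = t_{0.025, 316} = 1.9675.
Margin = t* × SE = 1.9675 × 0.316729 = 0.62316.
CI: 1.8225 ± 0.62316 → (1.199, 2.446).
With 95% confidence, each one-unit increase in weekly study hours is associated with a change of between 1.199 and 2.446 points in final exam score.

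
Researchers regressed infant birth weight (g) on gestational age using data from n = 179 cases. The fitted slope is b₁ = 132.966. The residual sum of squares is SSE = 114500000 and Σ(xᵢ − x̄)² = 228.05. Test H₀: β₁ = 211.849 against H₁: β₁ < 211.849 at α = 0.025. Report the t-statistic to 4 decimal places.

MSE = SSE/(n − 2) = 114500000/177 = 646893.
SE(b₁) = √(MSE/Sₓₓ) = √(646893/228.05) = 53.26.
t = (132.966 − 211.849) / 53.26 = -1.4811.
df = n − 2 = 177.
One-sided p ≈ 0.0702, which is ≥ 0.025, so fail to reject H₀.
The data do not give significant evidence that the true slope on gestational age is below 211.849 g per unit.

t = -1.4811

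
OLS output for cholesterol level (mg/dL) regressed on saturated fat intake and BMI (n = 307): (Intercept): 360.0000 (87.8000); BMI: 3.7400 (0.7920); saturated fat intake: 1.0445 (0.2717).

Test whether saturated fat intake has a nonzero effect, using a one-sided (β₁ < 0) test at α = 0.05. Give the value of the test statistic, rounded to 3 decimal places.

Read off: b = 1.0445, SE = 0.2717 for saturated fat intake.
H₀: β₁ = 0 vs H₁: β₁ < 0.
t = 1.0445 / 0.2717 = 3.844.
df = n − k − 1 = 307 − 2 − 1 = 304.
One-sided p ≈ 0.9999, which is ≥ 0.05, so fail to reject H₀.
The data do not give significant evidence that the true slope on saturated fat intake is negative, holding the other predictors fixed.

t = 3.844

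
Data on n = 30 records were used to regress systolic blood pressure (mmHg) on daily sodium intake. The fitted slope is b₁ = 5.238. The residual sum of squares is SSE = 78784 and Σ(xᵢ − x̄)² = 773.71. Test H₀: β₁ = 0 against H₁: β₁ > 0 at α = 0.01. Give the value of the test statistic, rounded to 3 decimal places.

t = 2.747

MSE = SSE/(n − 2) = 78784/28 = 2813.71.
SE(b₁) = √(MSE/Sₓₓ) = √(2813.71/773.71) = 1.907.
t = 5.238 / 1.907 = 2.747.
df = n − 2 = 28.
One-sided p ≈ 0.0052, which is < 0.01, so reject H₀.
There is evidence that the true slope on daily sodium intake is positive.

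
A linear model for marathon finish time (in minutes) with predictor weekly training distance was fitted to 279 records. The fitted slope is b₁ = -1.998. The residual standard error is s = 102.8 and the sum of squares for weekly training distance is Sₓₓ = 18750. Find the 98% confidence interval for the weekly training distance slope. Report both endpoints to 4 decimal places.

SE(b₁) = s/√Sₓₓ = 102.8/√18750 = 0.750745.
df = n − 2 = 277.
t* = t_{0.01, 277} = 2.339885.
Margin = t* × SE = 2.339885 × 0.750745 = 1.756657.
CI: -1.998 ± 1.756657 → (-3.7547, -0.2413).
With 98% confidence, each one-unit increase in weekly training distance is associated with a change of between -3.7547 and -0.2413 minutes in marathon finish time.

(-3.7547, -0.2413)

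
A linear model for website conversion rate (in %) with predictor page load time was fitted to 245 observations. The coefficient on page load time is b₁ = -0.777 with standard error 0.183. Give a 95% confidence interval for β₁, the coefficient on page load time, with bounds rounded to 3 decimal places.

(-1.137, -0.417)

df = n − 2 = 245 − 2 = 243.
t* = t_{0.025, 243} = 1.969774.
Margin = t* × SE = 1.969774 × 0.183 = 0.36047.
CI: -0.777 ± 0.36047 → (-1.137, -0.417).
With 95% confidence, each one-unit increase in page load time is associated with a change of between -1.137 and -0.417 % in website conversion rate.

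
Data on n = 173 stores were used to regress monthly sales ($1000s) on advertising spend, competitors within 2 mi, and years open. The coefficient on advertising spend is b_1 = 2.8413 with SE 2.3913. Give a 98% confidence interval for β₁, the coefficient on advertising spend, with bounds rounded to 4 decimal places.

df = n − k − 1 = 173 − 3 − 1 = 169.
t* = t_{0.01, 169} = 2.348615.
Margin = t* × SE = 2.348615 × 2.3913 = 5.616243.
CI: 2.8413 ± 5.616243 → (-2.7749, 8.4575).
With 98% confidence, each one-unit increase in advertising spend is associated with a change of between -2.7749 and 8.4575 $1000s in monthly sales, holding the other predictors fixed.

(-2.7749, 8.4575)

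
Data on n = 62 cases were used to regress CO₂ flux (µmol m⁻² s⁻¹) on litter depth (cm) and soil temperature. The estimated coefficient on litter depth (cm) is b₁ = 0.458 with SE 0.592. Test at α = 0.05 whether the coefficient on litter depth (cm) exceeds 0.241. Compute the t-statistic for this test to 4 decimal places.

H₀: β₁ = 0.241 vs H₁: β₁ > 0.241.
t = (b₁ − β₁⁰)/SE = (0.458 − 0.241) / 0.592 = 0.3666.
df = n − k − 1 = 62 − 2 − 1 = 59.
One-sided p ≈ 0.3576, which is ≥ 0.05, so fail to reject H₀.
The data do not give significant evidence that the true slope on litter depth (cm) exceeds 0.241 µmol m⁻² s⁻¹ per unit, holding the other predictors fixed.

t = 0.3666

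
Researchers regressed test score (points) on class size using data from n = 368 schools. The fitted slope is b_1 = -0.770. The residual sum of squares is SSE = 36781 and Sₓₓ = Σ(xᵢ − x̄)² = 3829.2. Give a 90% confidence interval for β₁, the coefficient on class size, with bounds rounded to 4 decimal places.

MSE = SSE/(n − 2) = 36781/366 = 100.495.
SE(b_1) = √(MSE/Sₓₓ) = √(100.495/3829.2) = 0.162001.
df = n − 2 = 366.
t* = t_{0.05, 366} = 1.649028.
Margin = t* × SE = 1.649028 × 0.162001 = 0.267144.
CI: -0.770 ± 0.267144 → (-1.0371, -0.5029).
With 90% confidence, each one-unit increase in class size is associated with a change of between -1.0371 and -0.5029 points in test score.

(-1.0371, -0.5029)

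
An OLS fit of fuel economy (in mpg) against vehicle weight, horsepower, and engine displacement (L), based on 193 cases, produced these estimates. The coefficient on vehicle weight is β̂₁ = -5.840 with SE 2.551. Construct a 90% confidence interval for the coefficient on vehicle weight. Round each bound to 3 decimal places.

df = n − k − 1 = 193 − 3 − 1 = 189.
t* = t_{0.05, 189} = 1.652956.
Margin = t* × SE = 1.652956 × 2.551 = 4.21669.
CI: -5.840 ± 4.21669 → (-10.057, -1.623).
With 90% confidence, each one-unit increase in vehicle weight is associated with a change of between -10.057 and -1.623 mpg in fuel economy, holding the other predictors fixed.

(-10.057, -1.623)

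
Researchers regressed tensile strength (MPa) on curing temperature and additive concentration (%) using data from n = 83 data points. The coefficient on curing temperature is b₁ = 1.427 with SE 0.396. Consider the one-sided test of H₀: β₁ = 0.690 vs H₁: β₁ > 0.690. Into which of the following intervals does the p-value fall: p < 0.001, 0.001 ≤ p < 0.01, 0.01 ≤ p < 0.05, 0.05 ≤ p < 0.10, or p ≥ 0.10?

0.01 ≤ p < 0.05

t = (1.427 − 0.690) / 0.396 = 1.861.
df = n − k − 1 = 83 − 2 − 1 = 80.
One-sided p = P(T_{80} > t) ≈ 0.0332.
So 0.01 ≤ p < 0.05.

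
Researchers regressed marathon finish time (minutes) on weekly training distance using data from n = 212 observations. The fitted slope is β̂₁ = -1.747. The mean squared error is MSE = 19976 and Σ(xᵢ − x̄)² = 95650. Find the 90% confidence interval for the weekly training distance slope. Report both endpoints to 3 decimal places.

(-2.502, -0.992)

SE(β̂₁) = √(MSE/Sₓₓ) = √(19976/95650) = 0.456995.
df = n − 2 = 210.
t* = t_{0.05, 210} = 1.652142.
Margin = t* × SE = 1.652142 × 0.456995 = 0.75502.
CI: -1.747 ± 0.75502 → (-2.502, -0.992).
With 90% confidence, each one-unit increase in weekly training distance is associated with a change of between -2.502 and -0.992 minutes in marathon finish time.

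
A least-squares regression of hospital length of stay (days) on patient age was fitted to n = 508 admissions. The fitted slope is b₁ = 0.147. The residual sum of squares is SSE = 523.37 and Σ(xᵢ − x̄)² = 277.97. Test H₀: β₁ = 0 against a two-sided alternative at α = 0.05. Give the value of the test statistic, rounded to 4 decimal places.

t = 2.4098

MSE = SSE/(n − 2) = 523.37/506 = 1.03433.
SE(b₁) = √(MSE/Sₓₓ) = √(1.03433/277.97) = 0.061.
t = 0.147 / 0.061 = 2.4098.
df = n − 2 = 506.
Two-sided p ≈ 0.0163, which is < 0.05, so reject H₀.
There is evidence that patient age is associated with hospital length of stay.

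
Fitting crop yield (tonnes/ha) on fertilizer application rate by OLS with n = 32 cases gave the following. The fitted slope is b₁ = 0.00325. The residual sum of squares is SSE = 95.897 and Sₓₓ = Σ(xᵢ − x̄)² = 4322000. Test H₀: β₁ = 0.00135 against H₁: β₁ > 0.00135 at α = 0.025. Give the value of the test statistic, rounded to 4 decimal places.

MSE = SSE/(n − 2) = 95.897/30 = 3.19657.
SE(b₁) = √(MSE/Sₓₓ) = √(3.19657/4322000) = 0.000860002.
t = (0.00325 − 0.00135) / 0.000860002 = 2.2093.
df = n − 2 = 30.
One-sided p ≈ 0.0175, which is < 0.025, so reject H₀.
There is evidence that the true slope on fertilizer application rate exceeds 0.00135 tonnes/ha per unit.

t = 2.2093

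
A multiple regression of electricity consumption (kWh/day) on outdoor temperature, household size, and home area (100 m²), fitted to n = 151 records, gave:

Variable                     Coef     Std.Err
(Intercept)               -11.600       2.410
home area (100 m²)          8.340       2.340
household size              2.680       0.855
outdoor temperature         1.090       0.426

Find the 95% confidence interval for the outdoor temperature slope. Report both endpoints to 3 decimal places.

Read off: b = 1.090, SE = 0.426 for outdoor temperature.
df = n − k − 1 = 151 − 3 − 1 = 147.
t* = t_{0.025, 147} = 1.976233.
Margin = t* × SE = 1.976233 × 0.426 = 0.84188.
CI: 1.090 ± 0.84188 → (0.248, 1.932).

(0.248, 1.932)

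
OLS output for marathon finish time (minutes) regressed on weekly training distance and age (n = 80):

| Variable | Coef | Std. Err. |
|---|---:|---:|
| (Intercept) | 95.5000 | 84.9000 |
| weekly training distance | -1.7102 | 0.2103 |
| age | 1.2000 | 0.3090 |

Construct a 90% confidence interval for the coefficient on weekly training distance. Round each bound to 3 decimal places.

(-2.060, -1.360)

Read off: b = -1.7102, SE = 0.2103 for weekly training distance.
df = n − k − 1 = 80 − 2 − 1 = 77.
t* = t_{0.05, 77} = 1.664885.
Margin = t* × SE = 1.664885 × 0.2103 = 0.35013.
CI: -1.7102 ± 0.35013 → (-2.060, -1.360).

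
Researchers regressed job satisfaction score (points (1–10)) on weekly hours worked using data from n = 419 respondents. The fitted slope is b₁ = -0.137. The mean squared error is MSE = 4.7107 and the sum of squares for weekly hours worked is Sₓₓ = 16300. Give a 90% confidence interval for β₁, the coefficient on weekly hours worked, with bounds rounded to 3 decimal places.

(-0.165, -0.109)

SE(b₁) = √(MSE/Sₓₓ) = √(4.7107/16300) = 0.017.
df = n − 2 = 417.
t* = t_{0.05, 417} = 1.648516.
Margin = t* × SE = 1.648516 × 0.017 = 0.02802.
CI: -0.137 ± 0.02802 → (-0.165, -0.109).
With 90% confidence, each one-unit increase in weekly hours worked is associated with a change of between -0.165 and -0.109 points (1–10) in job satisfaction score.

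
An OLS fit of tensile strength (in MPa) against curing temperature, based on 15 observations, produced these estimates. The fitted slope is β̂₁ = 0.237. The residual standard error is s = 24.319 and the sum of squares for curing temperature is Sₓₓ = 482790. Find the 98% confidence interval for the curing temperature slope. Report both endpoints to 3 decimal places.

SE(β̂₁) = s/√Sₓₓ = 24.319/√482790 = 0.0349999.
df = n − 2 = 13.
t* = t_{0.01, 13} = 2.650309.
Margin = t* × SE = 2.650309 × 0.0349999 = 0.09276.
CI: 0.237 ± 0.09276 → (0.144, 0.330).
With 98% confidence, each one-unit increase in curing temperature is associated with a change of between 0.144 and 0.330 MPa in tensile strength.

(0.144, 0.330)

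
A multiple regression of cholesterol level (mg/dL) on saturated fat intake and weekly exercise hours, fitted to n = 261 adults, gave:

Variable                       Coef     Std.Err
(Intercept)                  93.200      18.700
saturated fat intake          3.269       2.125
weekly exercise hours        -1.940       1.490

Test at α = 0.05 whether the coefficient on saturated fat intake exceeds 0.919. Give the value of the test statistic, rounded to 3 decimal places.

t = 1.106

Read off: b = 3.269, SE = 2.125 for saturated fat intake.
H₀: β₁ = 0.919 vs H₁: β₁ > 0.919.
t = (3.269 − 0.919) / 2.125 = 1.106.
df = n − k − 1 = 261 − 2 − 1 = 258.
One-sided p ≈ 0.1349, which is ≥ 0.05, so fail to reject H₀.
The data do not give significant evidence that the true slope on saturated fat intake exceeds 0.919 mg/dL per unit, holding the other predictors fixed.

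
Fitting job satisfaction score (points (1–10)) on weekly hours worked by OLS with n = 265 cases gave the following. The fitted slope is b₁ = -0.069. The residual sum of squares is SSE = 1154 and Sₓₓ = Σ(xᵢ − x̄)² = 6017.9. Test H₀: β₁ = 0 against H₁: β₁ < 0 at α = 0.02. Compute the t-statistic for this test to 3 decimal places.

MSE = SSE/(n − 2) = 1154/263 = 4.38783.
SE(b₁) = √(MSE/Sₓₓ) = √(4.38783/6017.9) = 0.0270024.
t = -0.069 / 0.0270024 = -2.555.
df = n − 2 = 263.
One-sided p ≈ 0.0056, which is < 0.02, so reject H₀.
There is evidence that the true slope on weekly hours worked is negative.

t = -2.555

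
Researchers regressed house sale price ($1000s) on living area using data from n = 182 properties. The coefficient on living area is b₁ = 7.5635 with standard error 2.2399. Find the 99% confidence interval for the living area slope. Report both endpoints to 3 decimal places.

(1.732, 13.395)

df = n − 2 = 182 − 2 = 180.
t* = t_{0.005, 180} = 2.603418.
Margin = t* × SE = 2.603418 × 2.2399 = 5.83140.
CI: 7.5635 ± 5.83140 → (1.732, 13.395).
With 99% confidence, each one-unit increase in living area is associated with a change of between 1.732 and 13.395 $1000s in house sale price.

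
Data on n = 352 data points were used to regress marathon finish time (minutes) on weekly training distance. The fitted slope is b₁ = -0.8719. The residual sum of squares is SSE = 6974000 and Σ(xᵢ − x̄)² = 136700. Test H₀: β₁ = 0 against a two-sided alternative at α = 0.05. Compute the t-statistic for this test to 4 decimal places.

t = -2.2837

MSE = SSE/(n − 2) = 6974000/350 = 19925.7.
SE(b₁) = √(MSE/Sₓₓ) = √(19925.7/136700) = 0.381788.
t = -0.8719 / 0.381788 = -2.2837.
df = n − 2 = 350.
Two-sided p ≈ 0.0230, which is < 0.05, so reject H₀.
There is evidence that weekly training distance is associated with marathon finish time.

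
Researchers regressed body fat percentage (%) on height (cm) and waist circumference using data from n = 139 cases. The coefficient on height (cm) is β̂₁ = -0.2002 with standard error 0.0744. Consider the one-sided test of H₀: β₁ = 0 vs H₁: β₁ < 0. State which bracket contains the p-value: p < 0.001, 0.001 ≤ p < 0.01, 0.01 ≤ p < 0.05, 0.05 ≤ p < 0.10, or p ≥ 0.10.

t = -0.2002 / 0.0744 = -2.691.
df = n − k − 1 = 139 − 2 − 1 = 136.
One-sided p = P(T_{136} < t) ≈ 0.0040.
So 0.001 ≤ p < 0.01.

0.001 ≤ p < 0.01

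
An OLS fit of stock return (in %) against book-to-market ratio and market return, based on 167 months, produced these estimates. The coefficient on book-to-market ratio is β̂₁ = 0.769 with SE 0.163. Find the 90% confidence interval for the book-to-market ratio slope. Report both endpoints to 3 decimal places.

(0.499, 1.039)

df = n − k − 1 = 167 − 2 − 1 = 164.
t* = t_{0.05, 164} = 1.654198.
Margin = t* × SE = 1.654198 × 0.163 = 0.26963.
CI: 0.769 ± 0.26963 → (0.499, 1.039).
With 90% confidence, each one-unit increase in book-to-market ratio is associated with a change of between 0.499 and 1.039 % in stock return, holding the other predictors fixed.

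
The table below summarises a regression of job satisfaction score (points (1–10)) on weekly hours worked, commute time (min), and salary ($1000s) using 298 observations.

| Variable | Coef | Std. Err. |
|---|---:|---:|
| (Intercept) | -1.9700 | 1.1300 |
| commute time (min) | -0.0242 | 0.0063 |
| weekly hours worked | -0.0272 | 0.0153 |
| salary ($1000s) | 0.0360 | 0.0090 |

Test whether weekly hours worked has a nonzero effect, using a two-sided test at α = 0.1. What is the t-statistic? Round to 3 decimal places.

t = -1.778

Read off: b = -0.0272, SE = 0.0153 for weekly hours worked.
H₀: β₁ = 0 vs H₁: β₁ ≠ 0.
t = -0.0272 / 0.0153 = -1.778.
df = n − k − 1 = 298 − 3 − 1 = 294.
Two-sided p ≈ 0.0765, which is < 0.1, so reject H₀.
There is evidence that weekly hours worked is associated with job satisfaction score, holding the other predictors fixed.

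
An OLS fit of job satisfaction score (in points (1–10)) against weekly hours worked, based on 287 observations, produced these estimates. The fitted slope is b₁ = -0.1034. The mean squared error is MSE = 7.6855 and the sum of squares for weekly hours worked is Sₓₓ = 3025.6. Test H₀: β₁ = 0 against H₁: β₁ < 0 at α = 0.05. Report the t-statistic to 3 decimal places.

SE(b₁) = √(MSE/Sₓₓ) = √(7.6855/3025.6) = 0.0504.
t = -0.1034 / 0.0504 = -2.052.
df = n − 2 = 285.
One-sided p ≈ 0.0206, which is < 0.05, so reject H₀.
There is evidence that the true slope on weekly hours worked is negative.

t = -2.052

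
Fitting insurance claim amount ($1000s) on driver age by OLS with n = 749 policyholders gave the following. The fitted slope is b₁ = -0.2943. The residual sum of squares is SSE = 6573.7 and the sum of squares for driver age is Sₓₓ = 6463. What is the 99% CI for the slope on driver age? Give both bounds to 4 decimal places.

MSE = SSE/(n − 2) = 6573.7/747 = 8.80013.
SE(b₁) = √(MSE/Sₓₓ) = √(8.80013/6463) = 0.0369001.
df = n − 2 = 747.
t* = t_{0.005, 747} = 2.582427.
Margin = t* × SE = 2.582427 × 0.0369001 = 0.095292.
CI: -0.2943 ± 0.095292 → (-0.3896, -0.1990).
With 99% confidence, each one-unit increase in driver age is associated with a change of between -0.3896 and -0.1990 $1000s in insurance claim amount.

(-0.3896, -0.1990)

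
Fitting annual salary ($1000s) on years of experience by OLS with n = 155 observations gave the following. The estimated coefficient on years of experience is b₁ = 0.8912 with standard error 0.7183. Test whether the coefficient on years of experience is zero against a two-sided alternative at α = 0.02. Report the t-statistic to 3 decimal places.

t = 1.241

H₀: β₁ = 0 vs H₁: β₁ ≠ 0.
t = (b₁ − β₁⁰)/SE = 0.8912 / 0.7183 = 1.241.
df = n − 2 = 155 − 2 = 153.
Two-sided p ≈ 0.2166, which is ≥ 0.02, so fail to reject H₀.
The data do not give significant evidence of an association between years of experience and annual salary.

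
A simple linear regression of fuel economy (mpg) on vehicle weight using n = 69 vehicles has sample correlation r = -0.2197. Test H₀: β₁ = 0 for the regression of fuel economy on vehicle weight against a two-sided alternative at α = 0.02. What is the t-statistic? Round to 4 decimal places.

t = -1.8434

t = r·√(n − 2)/√(1 − r²) = -0.2197·√67/√0.951732 = -1.8434.
df = n − 2 = 67.
Two-sided p ≈ 0.0697, which is ≥ 0.02, so fail to reject H₀.
The data do not give significant evidence of a linear association between vehicle weight and fuel economy.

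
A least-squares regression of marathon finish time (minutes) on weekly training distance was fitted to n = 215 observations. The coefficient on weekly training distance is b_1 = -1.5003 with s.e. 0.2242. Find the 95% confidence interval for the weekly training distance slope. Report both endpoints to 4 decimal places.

df = n − 2 = 215 − 2 = 213.
t* = t_{0.025, 213} = 1.971164.
Margin = t* × SE = 1.971164 × 0.2242 = 0.441935.
CI: -1.5003 ± 0.441935 → (-1.9422, -1.0584).
With 95% confidence, each one-unit increase in weekly training distance is associated with a change of between -1.9422 and -1.0584 minutes in marathon finish time.

(-1.9422, -1.0584)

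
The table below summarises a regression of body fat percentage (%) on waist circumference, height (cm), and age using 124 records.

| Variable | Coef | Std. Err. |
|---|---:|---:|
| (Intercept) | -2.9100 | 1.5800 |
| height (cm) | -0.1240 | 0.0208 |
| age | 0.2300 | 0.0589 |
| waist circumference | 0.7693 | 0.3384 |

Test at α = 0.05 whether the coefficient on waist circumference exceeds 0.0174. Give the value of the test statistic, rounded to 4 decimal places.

t = 2.2219

Read off: b = 0.7693, SE = 0.3384 for waist circumference.
H₀: β₁ = 0.0174 vs H₁: β₁ > 0.0174.
t = (0.7693 − 0.0174) / 0.3384 = 2.2219.
df = n − k − 1 = 124 − 3 − 1 = 120.
One-sided p ≈ 0.0141, which is < 0.05, so reject H₀.
There is evidence that the true slope on waist circumference exceeds 0.0174 % per unit, holding the other predictors fixed.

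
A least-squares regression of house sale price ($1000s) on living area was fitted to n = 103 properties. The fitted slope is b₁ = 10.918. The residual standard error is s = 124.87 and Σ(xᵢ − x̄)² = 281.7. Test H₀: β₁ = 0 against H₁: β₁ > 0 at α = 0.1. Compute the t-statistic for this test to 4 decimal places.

SE(b₁) = s/√Sₓₓ = 124.87/√281.7 = 7.43986.
t = 10.918 / 7.43986 = 1.4675.
df = n − 2 = 101.
One-sided p ≈ 0.0727, which is < 0.1, so reject H₀.
There is evidence that the true slope on living area is positive.

t = 1.4675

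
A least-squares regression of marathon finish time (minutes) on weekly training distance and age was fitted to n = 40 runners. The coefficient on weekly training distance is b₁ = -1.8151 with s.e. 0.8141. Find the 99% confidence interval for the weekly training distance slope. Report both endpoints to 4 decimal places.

(-4.0257, 0.3955)

df = n − k − 1 = 40 − 2 − 1 = 37.
t* = t_{0.005, 37} = 2.715409.
Margin = t* × SE = 2.715409 × 0.8141 = 2.210614.
CI: -1.8151 ± 2.210614 → (-4.0257, 0.3955).
With 99% confidence, each one-unit increase in weekly training distance is associated with a change of between -4.0257 and 0.3955 minutes in marathon finish time, holding the other predictors fixed.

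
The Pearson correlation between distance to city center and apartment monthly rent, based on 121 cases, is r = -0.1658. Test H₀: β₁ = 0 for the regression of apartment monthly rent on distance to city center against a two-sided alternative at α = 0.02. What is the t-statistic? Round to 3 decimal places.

t = r·√(n − 2)/√(1 − r²) = -0.1658·√119/√0.97251 = -1.834.
df = n − 2 = 119.
Two-sided p ≈ 0.0691, which is ≥ 0.02, so fail to reject H₀.
The data do not give significant evidence of a linear association between distance to city center and apartment monthly rent.

t = -1.834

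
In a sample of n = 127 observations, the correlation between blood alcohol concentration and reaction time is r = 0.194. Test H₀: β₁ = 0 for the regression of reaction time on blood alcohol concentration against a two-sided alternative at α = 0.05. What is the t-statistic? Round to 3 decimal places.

t = r·√(n − 2)/√(1 − r²) = 0.194·√125/√0.962364 = 2.211.
df = n − 2 = 125.
Two-sided p ≈ 0.0289, which is < 0.05, so reject H₀.
There is evidence of a linear association between blood alcohol concentration and reaction time.

t = 2.211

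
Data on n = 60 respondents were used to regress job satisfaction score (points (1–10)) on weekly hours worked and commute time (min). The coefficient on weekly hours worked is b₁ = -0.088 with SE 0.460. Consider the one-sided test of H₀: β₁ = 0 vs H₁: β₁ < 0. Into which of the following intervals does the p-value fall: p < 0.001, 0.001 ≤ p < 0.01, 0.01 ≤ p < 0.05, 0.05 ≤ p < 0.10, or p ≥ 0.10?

p ≥ 0.10

t = -0.088 / 0.460 = -0.191.
df = n − k − 1 = 60 − 2 − 1 = 57.
One-sided p = P(T_{57} < t) ≈ 0.4245.
So p ≥ 0.10.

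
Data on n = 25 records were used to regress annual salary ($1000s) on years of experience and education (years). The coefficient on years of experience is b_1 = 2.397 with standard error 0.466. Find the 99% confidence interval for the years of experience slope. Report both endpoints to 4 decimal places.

(1.0835, 3.7105)

df = n − k − 1 = 25 − 2 − 1 = 22.
t* = t_{0.005, 22} = 2.818756.
Margin = t* × SE = 2.818756 × 0.466 = 1.313540.
CI: 2.397 ± 1.313540 → (1.0835, 3.7105).
With 99% confidence, each one-unit increase in years of experience is associated with a change of between 1.0835 and 3.7105 $1000s in annual salary, holding the other predictors fixed.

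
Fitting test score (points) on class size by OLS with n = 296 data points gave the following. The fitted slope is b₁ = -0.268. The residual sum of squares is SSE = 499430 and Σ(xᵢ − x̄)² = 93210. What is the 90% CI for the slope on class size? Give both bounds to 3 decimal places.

(-0.491, -0.045)

MSE = SSE/(n − 2) = 499430/294 = 1698.74.
SE(b₁) = √(MSE/Sₓₓ) = √(1698.74/93210) = 0.135.
df = n − 2 = 294.
t* = t_{0.05, 294} = 1.650053.
Margin = t* × SE = 1.650053 × 0.135 = 0.22276.
CI: -0.268 ± 0.22276 → (-0.491, -0.045).
With 90% confidence, each one-unit increase in class size is associated with a change of between -0.491 and -0.045 points in test score.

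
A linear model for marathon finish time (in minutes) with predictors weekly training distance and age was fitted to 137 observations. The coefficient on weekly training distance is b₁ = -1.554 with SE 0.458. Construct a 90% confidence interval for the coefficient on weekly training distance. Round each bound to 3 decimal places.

df = n − k − 1 = 137 − 2 − 1 = 134.
t* = t_{0.05, 134} = 1.656305.
Margin = t* × SE = 1.656305 × 0.458 = 0.75859.
CI: -1.554 ± 0.75859 → (-2.313, -0.795).
With 90% confidence, each one-unit increase in weekly training distance is associated with a change of between -2.313 and -0.795 minutes in marathon finish time, holding the other predictors fixed.

(-2.313, -0.795)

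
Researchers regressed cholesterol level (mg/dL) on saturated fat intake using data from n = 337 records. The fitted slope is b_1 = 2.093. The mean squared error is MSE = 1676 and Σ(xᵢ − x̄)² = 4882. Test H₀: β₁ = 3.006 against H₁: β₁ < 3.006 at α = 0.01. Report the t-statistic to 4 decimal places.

SE(b_1) = √(MSE/Sₓₓ) = √(1676/4882) = 0.58592.
t = (2.093 − 3.006) / 0.58592 = -1.5582.
df = n − 2 = 335.
One-sided p ≈ 0.0601, which is ≥ 0.01, so fail to reject H₀.
The data do not give significant evidence that the true slope on saturated fat intake is below 3.006 mg/dL per unit.

t = -1.5582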